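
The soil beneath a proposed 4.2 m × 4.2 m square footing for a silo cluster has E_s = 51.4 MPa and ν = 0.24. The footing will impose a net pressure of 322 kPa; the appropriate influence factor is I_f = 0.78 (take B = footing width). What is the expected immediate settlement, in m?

S_e ≈ 0.0193 m

Immediate (elastic) settlement: S_e = q·B·(1−ν²)/E_s · I_f.
E_s = 51.4 MPa = 51400 kPa.
S_e = 322 × 4.2 × (1 − 0.24²) / 51400 × 0.78
    = 322 × 4.2 × 0.9424 / 51400 × 0.78
    = 0.01934 m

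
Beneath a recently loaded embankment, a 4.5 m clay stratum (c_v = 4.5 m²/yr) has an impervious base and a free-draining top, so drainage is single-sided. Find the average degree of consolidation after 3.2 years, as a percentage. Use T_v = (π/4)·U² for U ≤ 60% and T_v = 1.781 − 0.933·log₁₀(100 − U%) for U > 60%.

U ≈ 86 %

Drainage path length: H_d = H = 4.5 m (single drainage).
T_v = c_v·t/H_d² = 4.5×3.2/4.5² = 0.71111.
T_v = 0.71111 corresponds to the U > 60% branch:
U = 1 − 10^((1.781 − T_v)/0.933)/100 = 0.8598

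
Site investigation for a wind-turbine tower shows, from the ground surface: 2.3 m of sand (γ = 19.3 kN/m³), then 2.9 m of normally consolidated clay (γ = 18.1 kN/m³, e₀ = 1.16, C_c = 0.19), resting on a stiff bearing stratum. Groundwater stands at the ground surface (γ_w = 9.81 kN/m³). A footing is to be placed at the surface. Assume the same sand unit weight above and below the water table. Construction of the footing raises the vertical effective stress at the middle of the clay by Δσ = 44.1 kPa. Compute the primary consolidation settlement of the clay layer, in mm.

Mid-depth of clay below the ground surface: z = 2.3 + 2.9/2 = 3.75 m.
Total vertical stress at mid-clay: σ_v = 19.3×2.3 + 18.1×1.45 = 70.635 kPa.
Pore pressure: u = 9.81×(3.75 − 0) = 36.788 kPa.
Initial effective stress: σ'_0 = σ_v − u = 70.635 − 36.788 = 33.847 kPa.
Final effective stress: σ'_f = σ'_0 + Δσ = 33.847 + 44.1 = 77.947 kPa.
Normally consolidated clay, so the full stress increment lies on the virgin compression line:
S_c = C_c·H/(1+e₀)·log₁₀(σ'_f/σ'_0) = 0.19×2.9/(1+1.16)×log₁₀(77.947/33.847)
    = 0.25509 × 0.36228 = 0.09241 m

S_c ≈ 92.4 mm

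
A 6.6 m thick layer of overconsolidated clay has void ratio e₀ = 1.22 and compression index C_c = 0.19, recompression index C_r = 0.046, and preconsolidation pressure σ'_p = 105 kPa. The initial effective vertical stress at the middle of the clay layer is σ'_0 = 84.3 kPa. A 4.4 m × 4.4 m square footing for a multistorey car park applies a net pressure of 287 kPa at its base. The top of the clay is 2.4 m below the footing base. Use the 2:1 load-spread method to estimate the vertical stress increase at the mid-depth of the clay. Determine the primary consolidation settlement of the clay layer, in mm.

Mid-depth of clay below the footing base: z = 2.4 + 6.6/2 = 5.7 m.
Stress increase at mid-clay by the 2:1 spreading method:
Δσ = qBL/((B+z)(L+z)) = 287×4.4×4.4/((4.4+5.7)(4.4+5.7)) = 54.468 kPa
Final effective stress: σ'_f = 84.3 + 54.468 = 138.77 kPa.
σ'_f = 138.77 > σ'_p = 105 kPa, so the stress path crosses the preconsolidation pressure — recompression up to σ'_p, then virgin compression beyond:
S_c = H/(1+e₀)·[C_r·log₁₀(σ'_p/σ'_0) + C_c·log₁₀(σ'_f/σ'_p)]
    = 6.6/2.22 × [0.046×log₁₀(105/84.3) + 0.19×log₁₀(138.77/105)]
    = 2.973 × [0.0043866 + 0.02301] = 0.08145 m

S_c ≈ 81.5 mm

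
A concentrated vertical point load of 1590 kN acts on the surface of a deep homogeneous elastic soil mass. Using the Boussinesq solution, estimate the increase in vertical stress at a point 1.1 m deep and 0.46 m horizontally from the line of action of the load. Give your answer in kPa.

Boussinesq vertical stress below a point load on an elastic half-space:
Δσ_z = 3P/(2πz²) · [1 + (r/z)²]^(−5/2)
r/z = 0.46/1.1 = 0.41818; [1+(r/z)²]^(−5/2) = 0.66837.
Δσ_z = 3×1590/(2π×1.1²) × 0.66837 = 627.41 × 0.66837 = 419.3 kPa

Δσ_z ≈ 419 kPa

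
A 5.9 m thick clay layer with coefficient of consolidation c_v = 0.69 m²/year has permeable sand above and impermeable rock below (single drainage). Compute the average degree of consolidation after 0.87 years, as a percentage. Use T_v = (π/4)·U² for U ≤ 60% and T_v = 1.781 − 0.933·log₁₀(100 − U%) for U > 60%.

U ≈ 14.8 %

Drainage path length: H_d = H = 5.9 m (single drainage).
T_v = c_v·t/H_d² = 0.69×0.87/5.9² = 0.017245.
T_v = 0.017245 corresponds to the U ≤ 60% branch:
U = √(4T_v/π) = 0.1482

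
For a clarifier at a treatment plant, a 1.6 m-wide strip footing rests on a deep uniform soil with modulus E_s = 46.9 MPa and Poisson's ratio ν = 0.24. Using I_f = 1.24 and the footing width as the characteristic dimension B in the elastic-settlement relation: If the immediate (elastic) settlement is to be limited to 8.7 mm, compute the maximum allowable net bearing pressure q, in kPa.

q ≈ 218 kPa

E_s = 46.9 MPa = 46900 kPa.
S_e = q·B·(1−ν²)/E_s · I_f  ⇒  q = S_e·E_s / (B·(1−ν²)·I_f).
q = 0.0087 × 46900 / (1.6 × 0.9424 × 1.24) = 218.2 kPa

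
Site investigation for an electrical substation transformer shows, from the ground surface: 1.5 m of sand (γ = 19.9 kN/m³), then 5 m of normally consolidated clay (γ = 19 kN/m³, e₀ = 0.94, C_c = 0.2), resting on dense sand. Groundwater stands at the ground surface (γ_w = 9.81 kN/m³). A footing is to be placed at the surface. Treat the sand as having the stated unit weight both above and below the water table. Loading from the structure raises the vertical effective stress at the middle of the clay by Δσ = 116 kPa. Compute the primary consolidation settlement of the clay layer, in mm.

S_c ≈ 313 mm

Mid-depth of clay below the ground surface: z = 1.5 + 5/2 = 4 m.
Total vertical stress at mid-clay: σ_v = 19.9×1.5 + 19×2.5 = 77.35 kPa.
Pore pressure: u = 9.81×(4 − 0) = 39.24 kPa.
Initial effective stress: σ'_0 = σ_v − u = 77.35 − 39.24 = 38.11 kPa.
Final effective stress: σ'_f = σ'_0 + Δσ = 38.11 + 116 = 154.11 kPa.
Normally consolidated clay, so the full stress increment lies on the virgin compression line:
S_c = C_c·H/(1+e₀)·log₁₀(σ'_f/σ'_0) = 0.2×5/(1+0.94)×log₁₀(154.11/38.11)
    = 0.51546 × 0.60679 = 0.3128 m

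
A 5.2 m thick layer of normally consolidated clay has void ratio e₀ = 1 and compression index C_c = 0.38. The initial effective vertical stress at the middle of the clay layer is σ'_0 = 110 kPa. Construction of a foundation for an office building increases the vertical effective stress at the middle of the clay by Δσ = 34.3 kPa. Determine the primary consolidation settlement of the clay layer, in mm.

S_c ≈ 116 mm

Final effective stress: σ'_f = σ'_0 + Δσ = 110 + 34.3 = 144.3 kPa.
Normally consolidated clay, so the full stress increment lies on the virgin compression line:
S_c = C_c·H/(1+e₀)·log₁₀(σ'_f/σ'_0) = 0.38×5.2/(1+1)×log₁₀(144.3/110)
    = 0.988 × 0.11787 = 0.1165 m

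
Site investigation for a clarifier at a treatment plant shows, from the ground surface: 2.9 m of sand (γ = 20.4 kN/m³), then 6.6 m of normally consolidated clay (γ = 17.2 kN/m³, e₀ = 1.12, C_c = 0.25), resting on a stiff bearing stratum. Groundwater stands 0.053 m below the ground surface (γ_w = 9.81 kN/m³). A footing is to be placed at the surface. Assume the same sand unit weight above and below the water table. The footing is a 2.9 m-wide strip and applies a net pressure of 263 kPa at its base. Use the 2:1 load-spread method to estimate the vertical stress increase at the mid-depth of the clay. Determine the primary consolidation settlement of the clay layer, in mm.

Mid-depth of clay below the ground surface: z = 2.9 + 6.6/2 = 6.2 m.
Total vertical stress at mid-clay: σ_v = 20.4×2.9 + 17.2×3.3 = 115.92 kPa.
Pore pressure: u = 9.81×(6.2 − 0.053) = 60.302 kPa.
Initial effective stress: σ'_0 = σ_v − u = 115.92 − 60.302 = 55.618 kPa.
Stress increase at mid-clay by the 2:1 spreading method:
Δσ = qB/(B+z) = 263×2.9/(2.9+6.2) = 83.813 kPa
Final effective stress: σ'_f = σ'_0 + Δσ = 55.618 + 83.813 = 139.43 kPa.
Normally consolidated clay, so the full stress increment lies on the virgin compression line:
S_c = C_c·H/(1+e₀)·log₁₀(σ'_f/σ'_0) = 0.25×6.6/(1+1.12)×log₁₀(139.43/55.618)
    = 0.7783 × 0.39914 = 0.3107 m

S_c ≈ 311 mm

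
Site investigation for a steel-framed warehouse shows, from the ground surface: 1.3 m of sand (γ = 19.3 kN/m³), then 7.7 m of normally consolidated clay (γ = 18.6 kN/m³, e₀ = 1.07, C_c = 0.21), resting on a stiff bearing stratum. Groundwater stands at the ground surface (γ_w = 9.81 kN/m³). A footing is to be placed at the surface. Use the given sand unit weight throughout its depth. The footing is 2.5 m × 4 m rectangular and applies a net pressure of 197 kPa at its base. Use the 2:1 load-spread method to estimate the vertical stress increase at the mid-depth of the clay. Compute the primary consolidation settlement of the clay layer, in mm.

Mid-depth of clay below the ground surface: z = 1.3 + 7.7/2 = 5.15 m.
Total vertical stress at mid-clay: σ_v = 19.3×1.3 + 18.6×3.85 = 96.7 kPa.
Pore pressure: u = 9.81×(5.15 − 0) = 50.522 kPa.
Initial effective stress: σ'_0 = σ_v − u = 96.7 − 50.522 = 46.178 kPa.
Stress increase at mid-clay by the 2:1 spreading method:
Δσ = qBL/((B+z)(L+z)) = 197×2.5×4/((2.5+5.15)(4+5.15)) = 28.144 kPa
Final effective stress: σ'_f = σ'_0 + Δσ = 46.178 + 28.144 = 74.322 kPa.
Normally consolidated clay, so the full stress increment lies on the virgin compression line:
S_c = C_c·H/(1+e₀)·log₁₀(σ'_f/σ'_0) = 0.21×7.7/(1+1.07)×log₁₀(74.322/46.178)
    = 0.78116 × 0.20668 = 0.1615 m

S_c ≈ 161 mm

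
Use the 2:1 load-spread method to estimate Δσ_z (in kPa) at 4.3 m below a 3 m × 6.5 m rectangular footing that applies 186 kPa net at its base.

Δσ_z ≈ 46 kPa

By the 2:1 method the load spreads at 1 horizontal : 2 vertical, so at depth z the loaded area has grown by z in each plan dimension:
Δσ = qBL/((B+z)(L+z)) = 186×3×6.5/((3+4.3)(6.5+4.3)) = 46.005 kPa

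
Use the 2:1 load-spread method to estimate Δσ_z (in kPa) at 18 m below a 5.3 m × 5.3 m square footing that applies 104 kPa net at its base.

By the 2:1 method the load spreads at 1 horizontal : 2 vertical, so at depth z the loaded area has grown by z in each plan dimension:
Δσ = qBL/((B+z)(L+z)) = 104×5.3×5.3/((5.3+18)(5.3+18)) = 5.3811 kPa

Δσ_z ≈ 5.38 kPa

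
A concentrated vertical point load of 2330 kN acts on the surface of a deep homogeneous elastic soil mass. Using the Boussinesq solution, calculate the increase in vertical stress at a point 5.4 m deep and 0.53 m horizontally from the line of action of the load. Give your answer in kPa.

Boussinesq vertical stress below a point load on an elastic half-space:
Δσ_z = 3P/(2πz²) · [1 + (r/z)²]^(−5/2)
r/z = 0.53/5.4 = 0.098148; [1+(r/z)²]^(−5/2) = 0.97632.
Δσ_z = 3×2330/(2π×5.4²) × 0.97632 = 38.151 × 0.97632 = 37.25 kPa

Δσ_z ≈ 37.2 kPa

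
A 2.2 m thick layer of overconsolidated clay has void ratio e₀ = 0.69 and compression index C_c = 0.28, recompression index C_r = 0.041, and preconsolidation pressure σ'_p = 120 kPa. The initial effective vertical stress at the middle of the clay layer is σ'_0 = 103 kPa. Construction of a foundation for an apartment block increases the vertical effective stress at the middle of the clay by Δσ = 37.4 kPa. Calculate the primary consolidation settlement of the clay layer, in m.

Final effective stress: σ'_f = 103 + 37.4 = 140.4 kPa.
σ'_f = 140.4 > σ'_p = 120 kPa, so the stress path crosses the preconsolidation pressure — recompression up to σ'_p, then virgin compression beyond:
S_c = H/(1+e₀)·[C_r·log₁₀(σ'_p/σ'_0) + C_c·log₁₀(σ'_f/σ'_p)]
    = 2.2/1.69 × [0.041×log₁₀(120/103) + 0.28×log₁₀(140.4/120)]
    = 1.3018 × [0.0027201 + 0.019092] = 0.02839 m

S_c ≈ 0.0284 m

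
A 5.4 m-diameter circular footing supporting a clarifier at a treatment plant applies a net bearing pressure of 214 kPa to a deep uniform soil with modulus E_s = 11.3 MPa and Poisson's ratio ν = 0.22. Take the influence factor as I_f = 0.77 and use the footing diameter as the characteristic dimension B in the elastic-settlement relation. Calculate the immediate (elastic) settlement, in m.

Immediate (elastic) settlement: S_e = q·B·(1−ν²)/E_s · I_f.
E_s = 11.3 MPa = 11300 kPa.
S_e = 214 × 5.4 × (1 − 0.22²) / 11300 × 0.77
    = 214 × 5.4 × 0.9516 / 11300 × 0.77
    = 0.07493 m

S_e ≈ 0.0749 m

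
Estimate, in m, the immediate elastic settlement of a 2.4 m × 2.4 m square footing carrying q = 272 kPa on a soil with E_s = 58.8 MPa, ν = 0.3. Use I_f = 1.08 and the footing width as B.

S_e ≈ 0.0109 m

Immediate (elastic) settlement: S_e = q·B·(1−ν²)/E_s · I_f.
E_s = 58.8 MPa = 58800 kPa.
S_e = 272 × 2.4 × (1 − 0.3²) / 58800 × 1.08
    = 272 × 2.4 × 0.91 / 58800 × 1.08
    = 0.01091 m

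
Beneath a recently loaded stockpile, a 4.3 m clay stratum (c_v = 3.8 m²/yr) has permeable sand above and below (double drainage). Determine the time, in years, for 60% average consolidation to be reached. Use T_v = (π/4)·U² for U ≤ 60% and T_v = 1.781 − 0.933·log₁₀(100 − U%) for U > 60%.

t ≈ 0.344 years

Drainage path length: H_d = H/2 = 2.15 m (double drainage).
U ≤ 60%: T_v = (π/4)·U² = (π/4)×0.6² = 0.28274.
t = T_v·H_d²/c_v = 0.28274×2.15²/3.8 = 0.3439 years.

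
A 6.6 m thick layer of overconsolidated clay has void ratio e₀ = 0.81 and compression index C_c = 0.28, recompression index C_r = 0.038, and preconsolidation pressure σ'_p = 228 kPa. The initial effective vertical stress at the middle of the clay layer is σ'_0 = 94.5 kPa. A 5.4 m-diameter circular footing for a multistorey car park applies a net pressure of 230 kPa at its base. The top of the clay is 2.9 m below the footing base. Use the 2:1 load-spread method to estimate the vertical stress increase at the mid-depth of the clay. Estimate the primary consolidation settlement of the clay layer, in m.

Mid-depth of clay below the footing base: z = 2.9 + 6.6/2 = 6.2 m.
Stress increase at mid-clay by the 2:1 spreading method:
Δσ ≈ qD²/(D+z)² = 230×5.4²/(5.4+6.2)² = 49.842 kPa
Final effective stress: σ'_f = 94.5 + 49.842 = 144.34 kPa.
σ'_f = 144.34 ≤ σ'_p = 228 kPa, so the clay remains overconsolidated and only the recompression index applies:
S_c = C_r·H/(1+e₀)·log₁₀(σ'_f/σ'_0) = 0.038×6.6/1.81×log₁₀(144.34/94.5)
    = 0.13856 × 0.18395 = 0.02549 m

S_c ≈ 0.0255 m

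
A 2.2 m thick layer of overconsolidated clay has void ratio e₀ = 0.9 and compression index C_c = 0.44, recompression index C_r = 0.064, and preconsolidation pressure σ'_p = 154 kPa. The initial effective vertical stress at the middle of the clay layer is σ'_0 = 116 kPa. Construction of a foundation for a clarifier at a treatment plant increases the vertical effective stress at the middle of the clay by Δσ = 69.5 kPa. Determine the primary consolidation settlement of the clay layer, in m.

Final effective stress: σ'_f = 116 + 69.5 = 185.5 kPa.
σ'_f = 185.5 > σ'_p = 154 kPa, so the stress path crosses the preconsolidation pressure — recompression up to σ'_p, then virgin compression beyond:
S_c = H/(1+e₀)·[C_r·log₁₀(σ'_p/σ'_0) + C_c·log₁₀(σ'_f/σ'_p)]
    = 2.2/1.9 × [0.064×log₁₀(154/116) + 0.44×log₁₀(185.5/154)]
    = 1.1579 × [0.007876 + 0.035562] = 0.0503 m

S_c ≈ 0.0503 m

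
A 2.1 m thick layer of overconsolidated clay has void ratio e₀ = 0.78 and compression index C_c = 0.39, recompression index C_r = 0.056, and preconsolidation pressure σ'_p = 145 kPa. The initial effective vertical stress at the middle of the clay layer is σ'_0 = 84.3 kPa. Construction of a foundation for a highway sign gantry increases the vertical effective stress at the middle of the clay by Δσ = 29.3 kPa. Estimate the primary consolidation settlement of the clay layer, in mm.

Final effective stress: σ'_f = 84.3 + 29.3 = 113.6 kPa.
σ'_f = 113.6 ≤ σ'_p = 145 kPa, so the clay remains overconsolidated and only the recompression index applies:
S_c = C_r·H/(1+e₀)·log₁₀(σ'_f/σ'_0) = 0.056×2.1/1.78×log₁₀(113.6/84.3)
    = 0.066069 × 0.12955 = 0.008559 m

S_c ≈ 8.56 mm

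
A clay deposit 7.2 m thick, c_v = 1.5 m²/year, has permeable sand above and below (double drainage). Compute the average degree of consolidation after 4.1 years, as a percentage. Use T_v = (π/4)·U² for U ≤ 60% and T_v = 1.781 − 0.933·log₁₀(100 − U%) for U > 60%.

Drainage path length: H_d = H/2 = 3.6 m (double drainage).
T_v = c_v·t/H_d² = 1.5×4.1/3.6² = 0.47454.
T_v = 0.47454 corresponds to the U > 60% branch:
U = 1 − 10^((1.781 − T_v)/0.933)/100 = 0.7487

U ≈ 74.9 %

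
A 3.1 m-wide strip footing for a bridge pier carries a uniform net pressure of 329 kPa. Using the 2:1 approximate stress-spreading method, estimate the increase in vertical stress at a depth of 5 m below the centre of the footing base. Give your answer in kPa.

Δσ_z ≈ 126 kPa

By the 2:1 method the load spreads at 1 horizontal : 2 vertical, so at depth z the loaded area has grown by z in each plan dimension:
Δσ = qB/(B+z) = 329×3.1/(3.1+5) = 125.91 kPa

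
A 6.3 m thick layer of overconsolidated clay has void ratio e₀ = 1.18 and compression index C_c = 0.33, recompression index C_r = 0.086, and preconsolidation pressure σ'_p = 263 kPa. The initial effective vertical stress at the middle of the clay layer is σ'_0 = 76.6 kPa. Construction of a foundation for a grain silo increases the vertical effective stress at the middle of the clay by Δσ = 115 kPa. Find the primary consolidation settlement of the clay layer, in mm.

S_c ≈ 99 mm

Final effective stress: σ'_f = 76.6 + 115 = 191.6 kPa.
σ'_f = 191.6 ≤ σ'_p = 263 kPa, so the clay remains overconsolidated and only the recompression index applies:
S_c = C_r·H/(1+e₀)·log₁₀(σ'_f/σ'_0) = 0.086×6.3/2.18×log₁₀(191.6/76.6)
    = 0.24853 × 0.39817 = 0.09896 m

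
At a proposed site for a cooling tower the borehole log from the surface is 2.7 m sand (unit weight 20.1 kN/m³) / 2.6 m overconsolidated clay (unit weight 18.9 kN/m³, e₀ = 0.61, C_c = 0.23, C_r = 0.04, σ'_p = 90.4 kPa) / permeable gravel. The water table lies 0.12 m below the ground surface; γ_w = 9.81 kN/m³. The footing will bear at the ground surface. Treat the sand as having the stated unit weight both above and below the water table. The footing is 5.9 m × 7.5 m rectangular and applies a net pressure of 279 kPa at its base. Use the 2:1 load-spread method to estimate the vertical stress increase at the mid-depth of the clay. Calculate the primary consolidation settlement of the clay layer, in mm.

S_c ≈ 103 mm

Mid-depth of clay below the ground surface: z = 2.7 + 2.6/2 = 4 m.
Total vertical stress at mid-clay: σ_v = 20.1×2.7 + 18.9×1.3 = 78.84 kPa.
Pore pressure: u = 9.81×(4 − 0.12) = 38.063 kPa.
Initial effective stress: σ'_0 = σ_v − u = 78.84 − 38.063 = 40.777 kPa.
Stress increase at mid-clay by the 2:1 spreading method:
Δσ = qBL/((B+z)(L+z)) = 279×5.9×7.5/((5.9+4)(7.5+4)) = 108.44 kPa
Final effective stress: σ'_f = 40.777 + 108.44 = 149.22 kPa.
σ'_f = 149.22 > σ'_p = 90.4 kPa, so the stress path crosses the preconsolidation pressure — recompression up to σ'_p, then virgin compression beyond:
S_c = H/(1+e₀)·[C_r·log₁₀(σ'_p/σ'_0) + C_c·log₁₀(σ'_f/σ'_p)]
    = 2.6/1.61 × [0.04×log₁₀(90.4/40.777) + 0.23×log₁₀(149.22/90.4)]
    = 1.6149 × [0.01383 + 0.050061] = 0.1032 m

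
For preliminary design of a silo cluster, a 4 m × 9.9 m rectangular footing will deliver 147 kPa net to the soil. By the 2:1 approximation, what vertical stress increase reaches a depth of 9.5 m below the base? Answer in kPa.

Δσ_z ≈ 22.2 kPa

By the 2:1 method the load spreads at 1 horizontal : 2 vertical, so at depth z the loaded area has grown by z in each plan dimension:
Δσ = qBL/((B+z)(L+z)) = 147×4×9.9/((4+9.5)(9.9+9.5)) = 22.227 kPa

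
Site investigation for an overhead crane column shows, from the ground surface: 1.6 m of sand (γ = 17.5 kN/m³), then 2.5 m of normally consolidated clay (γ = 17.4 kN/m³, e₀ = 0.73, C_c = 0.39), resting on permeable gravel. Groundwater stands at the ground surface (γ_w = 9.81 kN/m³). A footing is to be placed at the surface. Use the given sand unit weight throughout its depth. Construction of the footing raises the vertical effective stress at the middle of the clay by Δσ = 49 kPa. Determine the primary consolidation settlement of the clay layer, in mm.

S_c ≈ 288 mm

Mid-depth of clay below the ground surface: z = 1.6 + 2.5/2 = 2.85 m.
Total vertical stress at mid-clay: σ_v = 17.5×1.6 + 17.4×1.25 = 49.75 kPa.
Pore pressure: u = 9.81×(2.85 − 0) = 27.959 kPa.
Initial effective stress: σ'_0 = σ_v − u = 49.75 − 27.959 = 21.791 kPa.
Final effective stress: σ'_f = σ'_0 + Δσ = 21.791 + 49 = 70.791 kPa.
Normally consolidated clay, so the full stress increment lies on the virgin compression line:
S_c = C_c·H/(1+e₀)·log₁₀(σ'_f/σ'_0) = 0.39×2.5/(1+0.73)×log₁₀(70.791/21.791)
    = 0.56358 × 0.5117 = 0.2884 m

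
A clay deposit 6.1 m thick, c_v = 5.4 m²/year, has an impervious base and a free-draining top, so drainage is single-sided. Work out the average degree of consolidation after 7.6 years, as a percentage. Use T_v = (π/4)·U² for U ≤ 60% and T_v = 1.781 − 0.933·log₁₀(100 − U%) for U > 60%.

Drainage path length: H_d = H = 6.1 m (single drainage).
T_v = c_v·t/H_d² = 5.4×7.6/6.1² = 1.1029.
T_v = 1.1029 corresponds to the U > 60% branch:
U = 1 − 10^((1.781 − T_v)/0.933)/100 = 0.9467

U ≈ 94.7 %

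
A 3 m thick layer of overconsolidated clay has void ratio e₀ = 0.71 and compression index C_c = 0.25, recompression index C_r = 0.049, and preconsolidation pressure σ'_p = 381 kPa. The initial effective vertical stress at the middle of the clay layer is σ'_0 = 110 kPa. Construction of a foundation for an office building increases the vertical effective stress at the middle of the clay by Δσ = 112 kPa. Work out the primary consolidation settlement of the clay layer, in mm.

Final effective stress: σ'_f = 110 + 112 = 222 kPa.
σ'_f = 222 ≤ σ'_p = 381 kPa, so the clay remains overconsolidated and only the recompression index applies:
S_c = C_r·H/(1+e₀)·log₁₀(σ'_f/σ'_0) = 0.049×3/1.71×log₁₀(222/110)
    = 0.085966 × 0.30496 = 0.02622 m

S_c ≈ 26.2 mm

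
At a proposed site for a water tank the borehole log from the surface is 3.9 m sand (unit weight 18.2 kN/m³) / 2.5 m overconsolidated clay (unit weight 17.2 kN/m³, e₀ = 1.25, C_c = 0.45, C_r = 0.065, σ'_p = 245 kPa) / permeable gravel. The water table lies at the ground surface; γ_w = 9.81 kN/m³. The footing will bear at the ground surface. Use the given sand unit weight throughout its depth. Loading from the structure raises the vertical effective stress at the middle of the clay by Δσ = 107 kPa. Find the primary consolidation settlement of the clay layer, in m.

S_c ≈ 0.0397 m

Mid-depth of clay below the ground surface: z = 3.9 + 2.5/2 = 5.15 m.
Total vertical stress at mid-clay: σ_v = 18.2×3.9 + 17.2×1.25 = 92.48 kPa.
Pore pressure: u = 9.81×(5.15 − 0) = 50.522 kPa.
Initial effective stress: σ'_0 = σ_v − u = 92.48 − 50.522 = 41.958 kPa.
Final effective stress: σ'_f = 41.958 + 107 = 148.96 kPa.
σ'_f = 148.96 ≤ σ'_p = 245 kPa, so the clay remains overconsolidated and only the recompression index applies:
S_c = C_r·H/(1+e₀)·log₁₀(σ'_f/σ'_0) = 0.065×2.5/2.25×log₁₀(148.96/41.958)
    = 0.072221 × 0.55025 = 0.03974 m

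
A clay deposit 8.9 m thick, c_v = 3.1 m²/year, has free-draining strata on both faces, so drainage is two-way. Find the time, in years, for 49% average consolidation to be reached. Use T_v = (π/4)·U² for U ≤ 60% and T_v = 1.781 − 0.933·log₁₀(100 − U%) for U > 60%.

t ≈ 1.2 years

Drainage path length: H_d = H/2 = 4.45 m (double drainage).
U ≤ 60%: T_v = (π/4)·U² = (π/4)×0.49² = 0.18857.
t = T_v·H_d²/c_v = 0.18857×4.45²/3.1 = 1.205 years.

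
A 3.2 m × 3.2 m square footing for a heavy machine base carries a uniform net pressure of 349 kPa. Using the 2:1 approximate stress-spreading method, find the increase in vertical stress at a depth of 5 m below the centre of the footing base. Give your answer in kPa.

Δσ_z ≈ 53.1 kPa

By the 2:1 method the load spreads at 1 horizontal : 2 vertical, so at depth z the loaded area has grown by z in each plan dimension:
Δσ = qBL/((B+z)(L+z)) = 349×3.2×3.2/((3.2+5)(3.2+5)) = 53.149 kPa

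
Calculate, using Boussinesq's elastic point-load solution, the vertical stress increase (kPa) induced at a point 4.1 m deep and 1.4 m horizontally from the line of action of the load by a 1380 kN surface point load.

Δσ_z ≈ 29.8 kPa

Boussinesq vertical stress below a point load on an elastic half-space:
Δσ_z = 3P/(2πz²) · [1 + (r/z)²]^(−5/2)
r/z = 1.4/4.1 = 0.34146; [1+(r/z)²]^(−5/2) = 0.75903.
Δσ_z = 3×1380/(2π×4.1²) × 0.75903 = 39.197 × 0.75903 = 29.75 kPa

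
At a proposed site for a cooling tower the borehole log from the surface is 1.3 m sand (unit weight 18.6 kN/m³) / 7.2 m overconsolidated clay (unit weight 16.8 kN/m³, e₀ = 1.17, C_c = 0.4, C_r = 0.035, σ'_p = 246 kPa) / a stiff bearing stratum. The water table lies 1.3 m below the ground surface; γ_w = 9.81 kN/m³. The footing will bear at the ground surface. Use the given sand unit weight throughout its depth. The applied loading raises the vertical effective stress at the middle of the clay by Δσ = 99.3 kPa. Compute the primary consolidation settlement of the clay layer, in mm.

Mid-depth of clay below the ground surface: z = 1.3 + 7.2/2 = 4.9 m.
Total vertical stress at mid-clay: σ_v = 18.6×1.3 + 16.8×3.6 = 84.66 kPa.
Pore pressure: u = 9.81×(4.9 − 1.3) = 35.316 kPa.
Initial effective stress: σ'_0 = σ_v − u = 84.66 − 35.316 = 49.344 kPa.
Final effective stress: σ'_f = 49.344 + 99.3 = 148.64 kPa.
σ'_f = 148.64 ≤ σ'_p = 246 kPa, so the clay remains overconsolidated and only the recompression index applies:
S_c = C_r·H/(1+e₀)·log₁₀(σ'_f/σ'_0) = 0.035×7.2/2.17×log₁₀(148.64/49.344)
    = 0.11613 × 0.4789 = 0.05561 m

S_c ≈ 55.6 mm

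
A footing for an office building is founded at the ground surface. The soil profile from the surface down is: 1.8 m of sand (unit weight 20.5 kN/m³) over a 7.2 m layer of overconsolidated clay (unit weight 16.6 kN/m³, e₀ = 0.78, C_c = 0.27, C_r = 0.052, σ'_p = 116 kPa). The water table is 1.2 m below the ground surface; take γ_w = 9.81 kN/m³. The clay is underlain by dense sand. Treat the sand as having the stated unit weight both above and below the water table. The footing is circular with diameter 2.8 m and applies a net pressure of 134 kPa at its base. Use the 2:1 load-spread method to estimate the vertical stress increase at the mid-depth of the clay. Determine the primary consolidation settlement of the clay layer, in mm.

S_c ≈ 22.7 mm

Mid-depth of clay below the ground surface: z = 1.8 + 7.2/2 = 5.4 m.
Total vertical stress at mid-clay: σ_v = 20.5×1.8 + 16.6×3.6 = 96.66 kPa.
Pore pressure: u = 9.81×(5.4 − 1.2) = 41.202 kPa.
Initial effective stress: σ'_0 = σ_v − u = 96.66 − 41.202 = 55.458 kPa.
Stress increase at mid-clay by the 2:1 spreading method:
Δσ ≈ qD²/(D+z)² = 134×2.8²/(2.8+5.4)² = 15.624 kPa
Final effective stress: σ'_f = 55.458 + 15.624 = 71.082 kPa.
σ'_f = 71.082 ≤ σ'_p = 116 kPa, so the clay remains overconsolidated and only the recompression index applies:
S_c = C_r·H/(1+e₀)·log₁₀(σ'_f/σ'_0) = 0.052×7.2/1.78×log₁₀(71.082/55.458)
    = 0.21033 × 0.1078 = 0.02267 m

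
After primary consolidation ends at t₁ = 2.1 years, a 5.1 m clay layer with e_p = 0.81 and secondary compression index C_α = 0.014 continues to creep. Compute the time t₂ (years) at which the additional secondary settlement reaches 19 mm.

t₂ ≈ 6.37 years

S_s = C_α·H/(1+e_p)·log₁₀(t₂/t₁) ⇒ log₁₀(t₂/t₁) = S_s·(1+e_p)/(C_α·H).
log₁₀(t₂/t₁) = 0.019 × (1+0.81) / (0.014×5.1) = 0.4817
t₂ = t₁ × 10^0.4817 = 2.1 × 3.031 = 6.366 years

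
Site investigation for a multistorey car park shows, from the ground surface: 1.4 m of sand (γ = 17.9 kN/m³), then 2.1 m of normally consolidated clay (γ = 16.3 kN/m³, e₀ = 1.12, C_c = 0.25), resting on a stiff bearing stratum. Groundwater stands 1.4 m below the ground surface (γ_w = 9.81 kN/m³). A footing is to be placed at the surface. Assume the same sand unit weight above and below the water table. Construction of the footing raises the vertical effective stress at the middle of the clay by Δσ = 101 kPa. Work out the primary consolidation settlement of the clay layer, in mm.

Mid-depth of clay below the ground surface: z = 1.4 + 2.1/2 = 2.45 m.
Total vertical stress at mid-clay: σ_v = 17.9×1.4 + 16.3×1.05 = 42.175 kPa.
Pore pressure: u = 9.81×(2.45 − 1.4) = 10.301 kPa.
Initial effective stress: σ'_0 = σ_v − u = 42.175 − 10.301 = 31.874 kPa.
Final effective stress: σ'_f = σ'_0 + Δσ = 31.874 + 101 = 132.87 kPa.
Normally consolidated clay, so the full stress increment lies on the virgin compression line:
S_c = C_c·H/(1+e₀)·log₁₀(σ'_f/σ'_0) = 0.25×2.1/(1+1.12)×log₁₀(132.87/31.874)
    = 0.24764 × 0.61999 = 0.1535 m

S_c ≈ 154 mm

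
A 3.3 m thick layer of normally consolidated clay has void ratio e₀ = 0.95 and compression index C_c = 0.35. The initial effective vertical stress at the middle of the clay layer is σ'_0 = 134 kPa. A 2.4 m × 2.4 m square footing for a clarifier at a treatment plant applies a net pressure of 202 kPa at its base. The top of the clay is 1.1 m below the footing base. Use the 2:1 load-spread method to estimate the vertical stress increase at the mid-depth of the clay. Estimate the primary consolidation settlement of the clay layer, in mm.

Mid-depth of clay below the footing base: z = 1.1 + 3.3/2 = 2.75 m.
Stress increase at mid-clay by the 2:1 spreading method:
Δσ = qBL/((B+z)(L+z)) = 202×2.4×2.4/((2.4+2.75)(2.4+2.75)) = 43.869 kPa
Final effective stress: σ'_f = σ'_0 + Δσ = 134 + 43.869 = 177.87 kPa.
Normally consolidated clay, so the full stress increment lies on the virgin compression line:
S_c = C_c·H/(1+e₀)·log₁₀(σ'_f/σ'_0) = 0.35×3.3/(1+0.95)×log₁₀(177.87/134)
    = 0.59231 × 0.123 = 0.07285 m

S_c ≈ 72.9 mm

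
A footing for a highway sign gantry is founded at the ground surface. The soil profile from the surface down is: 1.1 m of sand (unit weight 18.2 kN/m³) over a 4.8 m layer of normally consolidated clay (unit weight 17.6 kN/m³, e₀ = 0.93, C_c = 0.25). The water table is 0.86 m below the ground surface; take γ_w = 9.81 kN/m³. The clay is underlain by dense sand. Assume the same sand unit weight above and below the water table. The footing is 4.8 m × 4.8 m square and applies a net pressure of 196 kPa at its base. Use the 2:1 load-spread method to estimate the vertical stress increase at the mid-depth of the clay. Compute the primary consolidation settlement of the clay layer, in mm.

Mid-depth of clay below the ground surface: z = 1.1 + 4.8/2 = 3.5 m.
Total vertical stress at mid-clay: σ_v = 18.2×1.1 + 17.6×2.4 = 62.26 kPa.
Pore pressure: u = 9.81×(3.5 − 0.86) = 25.898 kPa.
Initial effective stress: σ'_0 = σ_v − u = 62.26 − 25.898 = 36.362 kPa.
Stress increase at mid-clay by the 2:1 spreading method:
Δσ = qBL/((B+z)(L+z)) = 196×4.8×4.8/((4.8+3.5)(4.8+3.5)) = 65.551 kPa
Final effective stress: σ'_f = σ'_0 + Δσ = 36.362 + 65.551 = 101.91 kPa.
Normally consolidated clay, so the full stress increment lies on the virgin compression line:
S_c = C_c·H/(1+e₀)·log₁₀(σ'_f/σ'_0) = 0.25×4.8/(1+0.93)×log₁₀(101.91/36.362)
    = 0.62176 × 0.44757 = 0.2783 m

S_c ≈ 278 mm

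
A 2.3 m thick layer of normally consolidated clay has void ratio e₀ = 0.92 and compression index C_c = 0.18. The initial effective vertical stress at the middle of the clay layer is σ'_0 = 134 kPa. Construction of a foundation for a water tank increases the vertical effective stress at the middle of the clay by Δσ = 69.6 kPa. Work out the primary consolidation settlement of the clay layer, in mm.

S_c ≈ 39.2 mm

Final effective stress: σ'_f = σ'_0 + Δσ = 134 + 69.6 = 203.6 kPa.
Normally consolidated clay, so the full stress increment lies on the virgin compression line:
S_c = C_c·H/(1+e₀)·log₁₀(σ'_f/σ'_0) = 0.18×2.3/(1+0.92)×log₁₀(203.6/134)
    = 0.21562 × 0.18167 = 0.03917 m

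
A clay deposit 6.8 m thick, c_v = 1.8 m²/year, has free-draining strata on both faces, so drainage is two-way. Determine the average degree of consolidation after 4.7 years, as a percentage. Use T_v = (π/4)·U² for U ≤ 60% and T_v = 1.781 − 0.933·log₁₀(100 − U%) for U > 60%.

Drainage path length: H_d = H/2 = 3.4 m (double drainage).
T_v = c_v·t/H_d² = 1.8×4.7/3.4² = 0.73183.
T_v = 0.73183 corresponds to the U > 60% branch:
U = 1 − 10^((1.781 − T_v)/0.933)/100 = 0.8668

U ≈ 86.7 %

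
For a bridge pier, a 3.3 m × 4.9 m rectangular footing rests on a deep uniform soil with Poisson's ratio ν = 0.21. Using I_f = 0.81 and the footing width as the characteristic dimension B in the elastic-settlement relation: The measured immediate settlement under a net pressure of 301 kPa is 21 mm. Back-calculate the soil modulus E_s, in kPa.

S_e = q·B·(1−ν²)/E_s · I_f  ⇒  E_s = q·B·(1−ν²)·I_f / S_e.
E_s = 301 × 3.3 × 0.9559 × 0.81 / 0.021 = 36620 kPa

E_s ≈ 36600 kPa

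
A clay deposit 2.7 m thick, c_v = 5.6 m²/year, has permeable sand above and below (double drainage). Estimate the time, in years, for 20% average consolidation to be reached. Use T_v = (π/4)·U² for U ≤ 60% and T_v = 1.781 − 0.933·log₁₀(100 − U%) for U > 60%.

Drainage path length: H_d = H/2 = 1.35 m (double drainage).
U ≤ 60%: T_v = (π/4)·U² = (π/4)×0.2² = 0.031416.
t = T_v·H_d²/c_v = 0.031416×1.35²/5.6 = 0.01022 years.

t ≈ 0.0102 years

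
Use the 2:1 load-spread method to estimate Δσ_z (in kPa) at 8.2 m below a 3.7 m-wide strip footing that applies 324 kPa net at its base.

Δσ_z ≈ 101 kPa

By the 2:1 method the load spreads at 1 horizontal : 2 vertical, so at depth z the loaded area has grown by z in each plan dimension:
Δσ = qB/(B+z) = 324×3.7/(3.7+8.2) = 100.74 kPa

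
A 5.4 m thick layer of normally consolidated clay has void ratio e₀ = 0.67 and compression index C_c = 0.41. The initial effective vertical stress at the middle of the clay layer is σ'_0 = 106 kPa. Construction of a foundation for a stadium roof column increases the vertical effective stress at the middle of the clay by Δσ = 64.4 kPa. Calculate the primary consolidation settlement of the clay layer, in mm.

Final effective stress: σ'_f = σ'_0 + Δσ = 106 + 64.4 = 170.4 kPa.
Normally consolidated clay, so the full stress increment lies on the virgin compression line:
S_c = C_c·H/(1+e₀)·log₁₀(σ'_f/σ'_0) = 0.41×5.4/(1+0.67)×log₁₀(170.4/106)
    = 1.3257 × 0.20616 = 0.2733 m

S_c ≈ 273 mm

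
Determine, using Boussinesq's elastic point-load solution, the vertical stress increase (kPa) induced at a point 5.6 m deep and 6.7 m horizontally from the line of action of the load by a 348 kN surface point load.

Δσ_z ≈ 0.575 kPa

Boussinesq vertical stress below a point load on an elastic half-space:
Δσ_z = 3P/(2πz²) · [1 + (r/z)²]^(−5/2)
r/z = 6.7/5.6 = 1.1964; [1+(r/z)²]^(−5/2) = 0.10848.
Δσ_z = 3×348/(2π×5.6²) × 0.10848 = 5.2984 × 0.10848 = 0.5748 kPa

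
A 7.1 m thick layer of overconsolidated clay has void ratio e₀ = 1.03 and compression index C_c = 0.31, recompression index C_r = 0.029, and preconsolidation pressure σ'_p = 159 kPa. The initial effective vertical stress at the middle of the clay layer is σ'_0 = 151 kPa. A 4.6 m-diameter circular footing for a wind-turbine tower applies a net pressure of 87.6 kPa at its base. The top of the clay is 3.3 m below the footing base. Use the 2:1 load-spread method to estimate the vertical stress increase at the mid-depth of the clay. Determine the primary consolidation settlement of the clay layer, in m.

Mid-depth of clay below the footing base: z = 3.3 + 7.1/2 = 6.85 m.
Stress increase at mid-clay by the 2:1 spreading method:
Δσ ≈ qD²/(D+z)² = 87.6×4.6²/(4.6+6.85)² = 14.139 kPa
Final effective stress: σ'_f = 151 + 14.139 = 165.14 kPa.
σ'_f = 165.14 > σ'_p = 159 kPa, so the stress path crosses the preconsolidation pressure — recompression up to σ'_p, then virgin compression beyond:
S_c = H/(1+e₀)·[C_r·log₁₀(σ'_p/σ'_0) + C_c·log₁₀(σ'_f/σ'_p)]
    = 7.1/2.03 × [0.029×log₁₀(159/151) + 0.31×log₁₀(165.14/159)]
    = 3.4975 × [0.00065019 + 0.0051011] = 0.02012 m

S_c ≈ 0.0201 m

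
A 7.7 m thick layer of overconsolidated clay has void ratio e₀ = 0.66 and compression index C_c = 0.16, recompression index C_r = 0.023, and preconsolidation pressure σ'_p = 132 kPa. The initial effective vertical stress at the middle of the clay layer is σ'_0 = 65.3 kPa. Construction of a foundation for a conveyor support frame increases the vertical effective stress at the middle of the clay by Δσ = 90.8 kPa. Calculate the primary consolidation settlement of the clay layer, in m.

S_c ≈ 0.0867 m

Final effective stress: σ'_f = 65.3 + 90.8 = 156.1 kPa.
σ'_f = 156.1 > σ'_p = 132 kPa, so the stress path crosses the preconsolidation pressure — recompression up to σ'_p, then virgin compression beyond:
S_c = H/(1+e₀)·[C_r·log₁₀(σ'_p/σ'_0) + C_c·log₁₀(σ'_f/σ'_p)]
    = 7.7/1.66 × [0.023×log₁₀(132/65.3) + 0.16×log₁₀(156.1/132)]
    = 4.6386 × [0.0070302 + 0.011653] = 0.08666 m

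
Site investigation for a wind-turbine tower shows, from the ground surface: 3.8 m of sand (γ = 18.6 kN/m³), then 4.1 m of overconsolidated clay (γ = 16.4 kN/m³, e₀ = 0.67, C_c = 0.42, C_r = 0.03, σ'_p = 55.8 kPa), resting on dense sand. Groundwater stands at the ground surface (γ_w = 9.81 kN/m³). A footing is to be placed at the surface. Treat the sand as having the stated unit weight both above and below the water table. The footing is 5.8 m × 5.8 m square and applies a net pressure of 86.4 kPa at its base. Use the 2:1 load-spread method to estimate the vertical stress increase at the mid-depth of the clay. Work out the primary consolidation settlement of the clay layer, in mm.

S_c ≈ 96.2 mm

Mid-depth of clay below the ground surface: z = 3.8 + 4.1/2 = 5.85 m.
Total vertical stress at mid-clay: σ_v = 18.6×3.8 + 16.4×2.05 = 104.3 kPa.
Pore pressure: u = 9.81×(5.85 − 0) = 57.389 kPa.
Initial effective stress: σ'_0 = σ_v − u = 104.3 − 57.389 = 46.911 kPa.
Stress increase at mid-clay by the 2:1 spreading method:
Δσ = qBL/((B+z)(L+z)) = 86.4×5.8×5.8/((5.8+5.85)(5.8+5.85)) = 21.415 kPa
Final effective stress: σ'_f = 46.911 + 21.415 = 68.326 kPa.
σ'_f = 68.326 > σ'_p = 55.8 kPa, so the stress path crosses the preconsolidation pressure — recompression up to σ'_p, then virgin compression beyond:
S_c = H/(1+e₀)·[C_r·log₁₀(σ'_p/σ'_0) + C_c·log₁₀(σ'_f/σ'_p)]
    = 4.1/1.67 × [0.03×log₁₀(55.8/46.911) + 0.42×log₁₀(68.326/55.8)]
    = 2.4551 × [0.0022608 + 0.03694] = 0.09624 m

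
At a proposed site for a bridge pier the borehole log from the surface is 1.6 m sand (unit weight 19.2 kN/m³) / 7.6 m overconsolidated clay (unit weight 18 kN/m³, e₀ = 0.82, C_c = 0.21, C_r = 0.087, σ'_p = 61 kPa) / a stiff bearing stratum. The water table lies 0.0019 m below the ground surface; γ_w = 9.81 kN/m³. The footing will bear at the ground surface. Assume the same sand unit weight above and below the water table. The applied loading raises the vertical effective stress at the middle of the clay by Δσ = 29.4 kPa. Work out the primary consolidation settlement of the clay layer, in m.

Mid-depth of clay below the ground surface: z = 1.6 + 7.6/2 = 5.4 m.
Total vertical stress at mid-clay: σ_v = 19.2×1.6 + 18×3.8 = 99.12 kPa.
Pore pressure: u = 9.81×(5.4 − 0.0019) = 52.954 kPa.
Initial effective stress: σ'_0 = σ_v − u = 99.12 − 52.954 = 46.166 kPa.
Final effective stress: σ'_f = 46.166 + 29.4 = 75.566 kPa.
σ'_f = 75.566 > σ'_p = 61 kPa, so the stress path crosses the preconsolidation pressure — recompression up to σ'_p, then virgin compression beyond:
S_c = H/(1+e₀)·[C_r·log₁₀(σ'_p/σ'_0) + C_c·log₁₀(σ'_f/σ'_p)]
    = 7.6/1.82 × [0.087×log₁₀(61/46.166) + 0.21×log₁₀(75.566/61)]
    = 4.1758 × [0.010528 + 0.019529] = 0.1255 m

S_c ≈ 0.126 m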